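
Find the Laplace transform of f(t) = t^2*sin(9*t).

54*(s^2 - 27)/(s^2 + 81)^3

L{sin(9t)} = 9/(s^2 + 81).
Then apply L{t^2·g(t)} = (-1)^2 d^2/ds^2[H(s)] with H(s) = 9/(s^2 + 81):
differentiating 2 times and applying the sign gives 54*(s^2 - 27)/(s^2 + 81)^3.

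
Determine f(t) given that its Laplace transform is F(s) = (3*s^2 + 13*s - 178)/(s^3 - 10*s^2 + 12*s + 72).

f(t) = t*exp(6*t) + 6*exp(6*t) - 3*exp(-2*t)

Factor the denominator: s^3 - 10*s^2 + 12*s + 72 = (s - 6)^2*(s + 2).
Partial fraction decomposition gives [6/(s - 6)] + [(s - 6)^(-2)] + [-3/(s + 2)].
Invert each term: 6/(s - 6) ↔ 6e^(6t); 1/(s - 6)^2 ↔ t·e^(6t); -3/(s + 2) ↔ -3e^(-2t).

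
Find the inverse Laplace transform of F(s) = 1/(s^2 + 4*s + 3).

exp(-2*t)*sinh(t)

Rewrite the denominator: s^2 + 4*s + 3 = (s + 2)^2 - 1.
The form in (s + 2) signals a first-shifting-theorem factor e^(-2t).
Since L{sinh(t)} = 1/(s^2 - 1), the inverse is e^(-2*t)*sinh(t).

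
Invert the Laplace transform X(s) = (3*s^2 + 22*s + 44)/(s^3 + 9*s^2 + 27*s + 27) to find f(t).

Factor the denominator: s^3 + 9*s^2 + 27*s + 27 = (s + 3)^3.
Partial fraction decomposition gives [3/(s + 3)] + [4/(s + 3)^2] + [5/(s + 3)^3].
Invert each term: 3/(s + 3) ↔ 3e^(-3t); 4/(s + 3)^2 ↔ 4t·e^(-3t); 5/(s + 3)^3 ↔ (5/2)t^2·e^(-3t).

f(t) = 5*t^2*exp(-3*t)/2 + 4*t*exp(-3*t) + 3*exp(-3*t)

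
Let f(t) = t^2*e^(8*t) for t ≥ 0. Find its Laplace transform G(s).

L{e^(8t)} = 1/(s - 8).
Then apply L{t^2·g(t)} = (-1)^2 d^2/ds^2[H(s)] with H(s) = 1/(s - 8):
differentiating 2 times and applying the sign gives 2/(s - 8)^3.

G(s) = 2/(s - 8)^3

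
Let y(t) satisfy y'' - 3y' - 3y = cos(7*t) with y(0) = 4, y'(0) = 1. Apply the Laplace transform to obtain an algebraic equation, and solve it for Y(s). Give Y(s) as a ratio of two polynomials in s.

Y(s) = (4*s^3 - 11*s^2 + 197*s - 539)/(s^4 - 3*s^3 + 46*s^2 - 147*s - 147)

Apply the Laplace transform to the equation.
The derivative rules (L{y''} = s^2 Y - s·y(0) - y'(0) and L{y'} = sY - y(0), with y(0) = 4, y'(0) = 1) turn the left side into (s^2 - 3*s - 3)Y - (4*s - 11).
The right side is L{cos(7*t)} = s/(s^2 + 49).
So (s^2 - 3*s - 3)Y = s/(s^2 + 49) + (4*s - 11).
Solve for Y(s) and write it as one ratio of polynomials.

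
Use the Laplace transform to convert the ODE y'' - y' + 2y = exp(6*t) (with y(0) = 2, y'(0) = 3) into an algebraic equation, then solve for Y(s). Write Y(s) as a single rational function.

Y(s) = (2*s^2 - 11*s - 5)/(s^3 - 7*s^2 + 8*s - 12)

Apply the Laplace transform to the equation.
The derivative rules (L{y''} = s^2 Y - s·y(0) - y'(0) and L{y'} = sY - y(0), with y(0) = 2, y'(0) = 3) turn the left side into (s^2 - s + 2)Y - (2*s + 1).
The right side is L{exp(6*t)} = 1/(s - 6).
So (s^2 - s + 2)Y = 1/(s - 6) + (2*s + 1).
Isolate Y and clear denominators.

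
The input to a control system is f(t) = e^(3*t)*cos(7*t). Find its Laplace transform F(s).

F(s) = (s - 3)/((s - 3)^2 + 49)

L{cos(7t)} = s/(s^2 + 49).
By the first shifting theorem, multiplying by e^(3t) replaces s with s - 3.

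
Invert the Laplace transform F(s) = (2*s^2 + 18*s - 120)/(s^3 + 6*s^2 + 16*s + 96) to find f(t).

f(t) = -3*sin(4*t) + 5*cos(4*t) - 3*exp(-6*t)

Factor the denominator: s^3 + 6*s^2 + 16*s + 96 = (s + 6)*(s^2 + 16).
Partial fraction decomposition gives [-3/(s + 6)] + [5*s/(s^2 + 16)] + [-12/(s^2 + 16)].
Invert each term: -3/(s + 6) ↔ -3e^(-6t); 5·s/(s^2 + 16) ↔ 5cos(4t); -3·4/(s^2 + 16) ↔ -3sin(4t).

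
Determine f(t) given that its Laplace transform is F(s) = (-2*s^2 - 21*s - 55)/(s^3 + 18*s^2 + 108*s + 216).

f(t) = -t^2*exp(-6*t)/2 + 3*t*exp(-6*t) - 2*exp(-6*t)

Factor the denominator: s^3 + 18*s^2 + 108*s + 216 = (s + 6)^3.
Partial fraction decomposition gives [-2/(s + 6)] + [3/(s + 6)^2] + [-1/(s + 6)^3].
Invert each term: -2/(s + 6) ↔ -2e^(-6t); 3/(s + 6)^2 ↔ 3t·e^(-6t); -1/(s + 6)^3 ↔ (-1/2)t^2·e^(-6t).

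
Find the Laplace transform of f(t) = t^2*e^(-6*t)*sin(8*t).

L{sin(8t)} = 8/(s^2 + 64).
Multiplying by e^(-6t) shifts s → s + 6, so L{e^(-6*t)*sin(8*t)} = 8/((s + 6)^2 + 64).
Then apply L{t^2·g(t)} = (-1)^2 d^2/ds^2[G(s)] with G(s) = 8/((s + 6)^2 + 64):
differentiating 2 times and applying the sign gives 16*(3*s^2 + 36*s + 44)/(s^2 + 12*s + 100)^3.

16*(3*s^2 + 36*s + 44)/(s^2 + 12*s + 100)^3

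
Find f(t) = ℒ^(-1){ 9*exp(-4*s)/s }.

f(t) = Heaviside(t - 4)*(9)

The factor e^(-4s) signals a time shift by c = 4 (second shifting theorem).
L{9} = 9/s, so L^-1{9/s} = 9.
Hence the inverse is u(t - 4) times that function evaluated at t - 4.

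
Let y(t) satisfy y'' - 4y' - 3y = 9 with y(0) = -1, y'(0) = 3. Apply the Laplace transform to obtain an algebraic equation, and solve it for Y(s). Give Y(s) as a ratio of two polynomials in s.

Y(s) = (-s^2 + 7*s + 9)/(s^3 - 4*s^2 - 3*s)

Transform both sides with L{·}.
With L{y''} = s^2 Y - s·y(0) - y'(0) and L{y'} = sY - y(0), with y(0) = -1, y'(0) = 3: the LHS transforms to (s^2 - 4*s - 3)Y - (-s + 7).
The right side is L{9} = 9/s.
So (s^2 - 4*s - 3)Y = 9/s + (-s + 7).
Divide through and combine into a single rational function.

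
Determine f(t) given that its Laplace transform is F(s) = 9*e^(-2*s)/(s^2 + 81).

The factor e^(-2s) signals a time shift by c = 2 (second shifting theorem).
L{sin(9t)} = 9/(s^2 + 81), so L^-1{9/(s^2 + 81)} = sin(9*t).
Hence the inverse is u(t - 2) times that function evaluated at t - 2.

f(t) = Heaviside(t - 2)*(sin(9*t - 18))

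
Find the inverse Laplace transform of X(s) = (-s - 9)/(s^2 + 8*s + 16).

-5*t*exp(-4*t) - exp(-4*t)

Factor the denominator: s^2 + 8*s + 16 = (s + 4)^2.
Partial fraction decomposition gives [-1/(s + 4)] + [-5/(s + 4)^2].
Invert each term: -1/(s + 4) ↔ -e^(-4t); -5/(s + 4)^2 ↔ -5t·e^(-4t).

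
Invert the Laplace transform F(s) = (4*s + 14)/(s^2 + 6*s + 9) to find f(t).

Factor the denominator: s^2 + 6*s + 9 = (s + 3)^2.
Partial fraction decomposition gives [4/(s + 3)] + [2/(s + 3)^2].
Invert each term: 4/(s + 3) ↔ 4e^(-3t); 2/(s + 3)^2 ↔ 2t·e^(-3t).

f(t) = 2*t*exp(-3*t) + 4*exp(-3*t)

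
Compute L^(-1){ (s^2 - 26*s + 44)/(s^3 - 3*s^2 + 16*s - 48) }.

Factor the denominator: s^3 - 3*s^2 + 16*s - 48 = (s - 3)*(s^2 + 16).
Partial fraction decomposition gives [-1/(s - 3)] + [2*s/(s^2 + 16)] + [-20/(s^2 + 16)].
Invert each term: -1/(s - 3) ↔ -e^(3t); 2·s/(s^2 + 16) ↔ 2cos(4t); -5·4/(s^2 + 16) ↔ -5sin(4t).

-exp(3*t) - 5*sin(4*t) + 2*cos(4*t)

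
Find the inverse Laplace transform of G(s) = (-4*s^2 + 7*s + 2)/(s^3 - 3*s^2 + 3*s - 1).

Factor the denominator: s^3 - 3*s^2 + 3*s - 1 = (s - 1)^3.
Partial fraction decomposition gives [-4/(s - 1)] + [-1/(s - 1)^2] + [5/(s - 1)^3].
Invert each term: -4/(s - 1) ↔ -4e^(t); -1/(s - 1)^2 ↔ -t·e^(t); 5/(s - 1)^3 ↔ (5/2)t^2·e^(t).

5*t^2*exp(t)/2 - t*exp(t) - 4*exp(t)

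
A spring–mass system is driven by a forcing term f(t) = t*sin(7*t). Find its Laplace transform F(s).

F(s) = 14*s/(s^2 + 49)^2

L{sin(7t)} = 7/(s^2 + 49).
Then apply L{t·g(t)} = -d/ds[G(s)] with G(s) = 7/(s^2 + 49):
differentiating 1 time and applying the sign gives 14*s/(s^2 + 49)^2.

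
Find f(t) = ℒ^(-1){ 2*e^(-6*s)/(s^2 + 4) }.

The factor e^(-6s) signals a time shift by c = 6 (second shifting theorem).
L{sin(2t)} = 2/(s^2 + 4), so L^-1{2/(s^2 + 4)} = sin(2*t).
Hence the inverse is u(t - 6) times that function evaluated at t - 6.

f(t) = Heaviside(t - 6)*(sin(2*t - 12))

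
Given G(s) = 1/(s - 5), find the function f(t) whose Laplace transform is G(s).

f(t) = exp(5*t)

Since L{e^(5t)} = 1/(s - 5), the inverse is e^(5*t).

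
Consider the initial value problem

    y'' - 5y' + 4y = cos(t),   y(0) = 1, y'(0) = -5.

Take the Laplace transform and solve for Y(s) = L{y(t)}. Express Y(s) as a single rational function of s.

Y(s) = (s^3 - 10*s^2 + 2*s - 10)/(s^4 - 5*s^3 + 5*s^2 - 5*s + 4)

Apply the Laplace transform to the equation.
With L{y''} = s^2 Y - s·y(0) - y'(0) and L{y'} = sY - y(0), with y(0) = 1, y'(0) = -5: the LHS transforms to (s^2 - 5*s + 4)Y - (s - 10).
The right side is L{cos(t)} = s/(s^2 + 1).
So (s^2 - 5*s + 4)Y = s/(s^2 + 1) + (s - 10).
Solve for Y(s) and write it as one ratio of polynomials.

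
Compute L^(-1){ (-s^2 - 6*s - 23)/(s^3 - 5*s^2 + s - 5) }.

Factor the denominator: s^3 - 5*s^2 + s - 5 = (s - 5)*(s^2 + 1).
Partial fraction decomposition gives [-3/(s - 5)] + [2*s/(s^2 + 1)] + [4/(s^2 + 1)].
Invert each term: -3/(s - 5) ↔ -3e^(5t); 2·s/(s^2 + 1) ↔ 2cos(t); 4·1/(s^2 + 1) ↔ 4sin(t).

-3*exp(5*t) + 4*sin(t) + 2*cos(t)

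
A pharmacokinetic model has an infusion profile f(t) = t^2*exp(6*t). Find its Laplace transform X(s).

L{e^(6t)} = 1/(s - 6).
Then apply L{t^2·g(t)} = (-1)^2 d^2/ds^2[G(s)] with G(s) = 1/(s - 6):
differentiating 2 times and applying the sign gives 2/(s - 6)^3.

X(s) = 2/(s - 6)^3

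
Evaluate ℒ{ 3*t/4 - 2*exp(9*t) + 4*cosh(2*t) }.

4*s/(s^2 - 4) - 2/(s - 9) + 3/(4*s^2)

By linearity of the Laplace transform, transform each term separately.
(3/4)·[L{t} = 1!/s^2 = 1/s^2]; (4)·[L{cosh(2t)} = s/(s^2 - 4)]; (-2)·[L{e^(9t)} = 1/(s - 9)].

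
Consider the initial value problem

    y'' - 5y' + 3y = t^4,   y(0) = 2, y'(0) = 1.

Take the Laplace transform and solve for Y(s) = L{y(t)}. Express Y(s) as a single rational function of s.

Y(s) = (2*s^6 - 9*s^5 + 24)/(s^7 - 5*s^6 + 3*s^5)

Take the Laplace transform of both sides.
Using L{y''} = s^2 Y - s·y(0) - y'(0) and L{y'} = sY - y(0), with y(0) = 2, y'(0) = 1, the left side becomes (s^2 - 5*s + 3)Y - (2*s - 9).
The right side is L{t^4} = 24/s^5.
So (s^2 - 5*s + 3)Y = 24/s^5 + (2*s - 9).
Divide through and combine into a single rational function.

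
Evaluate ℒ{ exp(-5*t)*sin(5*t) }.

5/((s + 5)^2 + 25)

L{sin(5t)} = 5/(s^2 + 25).
By the first shifting theorem, multiplying by e^(-5t) replaces s with s + 5.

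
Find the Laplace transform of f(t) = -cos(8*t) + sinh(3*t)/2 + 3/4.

By linearity of the Laplace transform, transform each term separately.
L{3/4} = (3/4)/s; (-1)·[L{cos(8t)} = s/(s^2 + 64)]; (1/2)·[L{sinh(3t)} = 3/(s^2 - 9)].

-s/(s^2 + 64) + 3/(2*(s^2 - 9)) + 3/(4*s)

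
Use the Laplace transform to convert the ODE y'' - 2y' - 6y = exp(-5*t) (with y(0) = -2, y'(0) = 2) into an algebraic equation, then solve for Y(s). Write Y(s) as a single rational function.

Transform both sides with L{·}.
The derivative rules (L{y''} = s^2 Y - s·y(0) - y'(0) and L{y'} = sY - y(0), with y(0) = -2, y'(0) = 2) turn the left side into (s^2 - 2*s - 6)Y - (-2*s + 6).
The right side is L{exp(-5*t)} = 1/(s + 5).
So (s^2 - 2*s - 6)Y = 1/(s + 5) + (-2*s + 6).
Solve for Y(s) and write it as one ratio of polynomials.

Y(s) = (-2*s^2 - 4*s + 31)/(s^3 + 3*s^2 - 16*s - 30)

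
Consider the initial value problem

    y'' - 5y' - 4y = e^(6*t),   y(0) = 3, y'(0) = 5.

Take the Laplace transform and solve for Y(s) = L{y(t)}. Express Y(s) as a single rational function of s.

Laplace-transform each side.
Using L{y''} = s^2 Y - s·y(0) - y'(0) and L{y'} = sY - y(0), with y(0) = 3, y'(0) = 5, the left side becomes (s^2 - 5*s - 4)Y - (3*s - 10).
The right side is L{e^(6*t)} = 1/(s - 6).
So (s^2 - 5*s - 4)Y = 1/(s - 6) + (3*s - 10).
Divide through and combine into a single rational function.

Y(s) = (3*s^2 - 28*s + 61)/(s^3 - 11*s^2 + 26*s + 24)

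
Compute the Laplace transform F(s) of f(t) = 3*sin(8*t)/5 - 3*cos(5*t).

Apply the Laplace transform termwise.
(3/5)·[L{sin(8t)} = 8/(s^2 + 64)]; (-3)·[L{cos(5t)} = s/(s^2 + 25)].

F(s) = -3*s/(s^2 + 25) + 24/(5*(s^2 + 64))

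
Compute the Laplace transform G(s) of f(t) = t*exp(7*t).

G(s) = (s - 7)^(-2)

L{e^(7t)} = 1/(s - 7).
Then apply L{t·g(t)} = -d/ds[H(s)] with H(s) = 1/(s - 7):
differentiating 1 time and applying the sign gives (s - 7)^(-2).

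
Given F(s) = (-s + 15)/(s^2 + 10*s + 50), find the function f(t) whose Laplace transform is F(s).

f(t) = 4*exp(-5*t)*sin(5*t) - exp(-5*t)*cos(5*t)

Complete the square in the denominator: s^2 + 10*s + 50 = (s + 5)^2 + 5^2.
Split the numerator to match: -s + 15 = -1·(s + 5) + 4·5.
Invert each term: -1·(s + 5)/((s + 5)^2 + 25) ↔ -e^(-5t)cos(5t); 4·5/((s + 5)^2 + 25) ↔ 4e^(-5t)sin(5t).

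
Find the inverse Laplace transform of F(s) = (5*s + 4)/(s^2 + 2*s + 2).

-exp(-t)*sin(t) + 5*exp(-t)*cos(t)

Complete the square in the denominator: s^2 + 2*s + 2 = (s + 1)^2 + 1^2.
Split the numerator to match: 5*s + 4 = 5·(s + 1) - 1·1.
Invert each term: 5·(s + 1)/((s + 1)^2 + 1) ↔ 5e^(-t)cos(t); -1·1/((s + 1)^2 + 1) ↔ -e^(-t)sin(t).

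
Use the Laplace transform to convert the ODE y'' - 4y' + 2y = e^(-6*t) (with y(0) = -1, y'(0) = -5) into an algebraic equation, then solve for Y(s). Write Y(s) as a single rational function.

Apply the Laplace transform to the equation.
Using L{y''} = s^2 Y - s·y(0) - y'(0) and L{y'} = sY - y(0), with y(0) = -1, y'(0) = -5, the left side becomes (s^2 - 4*s + 2)Y - (-s - 1).
The right side is L{e^(-6*t)} = 1/(s + 6).
So (s^2 - 4*s + 2)Y = 1/(s + 6) + (-s - 1).
Solve for Y(s) and write it as one ratio of polynomials.

Y(s) = (-s^2 - 7*s - 5)/(s^3 + 2*s^2 - 22*s + 12)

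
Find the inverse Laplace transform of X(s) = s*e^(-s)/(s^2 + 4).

The factor e^(-s) signals a time shift by c = 1 (second shifting theorem).
L{cos(2t)} = s/(s^2 + 4), so L^-1{s/(s^2 + 4)} = cos(2*t).
Hence the inverse is u(t - 1) times that function evaluated at t - 1.

Heaviside(t - 1)*(cos(2*t - 2))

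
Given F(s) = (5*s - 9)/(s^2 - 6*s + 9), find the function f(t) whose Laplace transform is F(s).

Factor the denominator: s^2 - 6*s + 9 = (s - 3)^2.
Partial fraction decomposition gives [5/(s - 3)] + [6/(s - 3)^2].
Invert each term: 5/(s - 3) ↔ 5e^(3t); 6/(s - 3)^2 ↔ 6t·e^(3t).

f(t) = 6*t*exp(3*t) + 5*exp(3*t)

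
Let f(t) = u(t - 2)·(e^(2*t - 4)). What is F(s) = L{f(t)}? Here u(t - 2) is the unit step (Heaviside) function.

By the second shifting theorem, L{u(t - c)·g(t - c)} = e^(-cs)·G(s) with c = 2 and G(s) = L{g(t)}.
L{e^(2t)} = 1/(s - 2).

F(s) = exp(-2*s)/(s - 2)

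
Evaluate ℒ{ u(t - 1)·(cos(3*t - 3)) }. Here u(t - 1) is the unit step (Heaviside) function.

By the second shifting theorem, L{u(t - c)·g(t - c)} = e^(-cs)·H(s) with c = 1 and H(s) = L{g(t)}.
L{cos(3t)} = s/(s^2 + 9).

s*exp(-s)/(s^2 + 9)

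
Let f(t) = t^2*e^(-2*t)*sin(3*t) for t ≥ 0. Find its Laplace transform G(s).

G(s) = 18*(s^2 + 4*s + 1)/(s^2 + 4*s + 13)^3

L{sin(3t)} = 3/(s^2 + 9).
Multiplying by e^(-2t) shifts s → s + 2, so L{e^(-2*t)*sin(3*t)} = 3/((s + 2)^2 + 9).
Then apply L{t^2·g(t)} = (-1)^2 d^2/ds^2[H(s)] with H(s) = 3/((s + 2)^2 + 9):
differentiating 2 times and applying the sign gives 18*(s^2 + 4*s + 1)/(s^2 + 4*s + 13)^3.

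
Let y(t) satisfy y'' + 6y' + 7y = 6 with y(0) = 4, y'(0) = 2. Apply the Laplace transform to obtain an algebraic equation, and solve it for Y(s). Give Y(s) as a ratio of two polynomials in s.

Y(s) = (4*s^2 + 26*s + 6)/(s^3 + 6*s^2 + 7*s)

Laplace-transform each side.
The derivative rules (L{y''} = s^2 Y - s·y(0) - y'(0) and L{y'} = sY - y(0), with y(0) = 4, y'(0) = 2) turn the left side into (s^2 + 6*s + 7)Y - (4*s + 26).
The right side is L{6} = 6/s.
So (s^2 + 6*s + 7)Y = 6/s + (4*s + 26).
Solve for Y(s) and write it as one ratio of polynomials.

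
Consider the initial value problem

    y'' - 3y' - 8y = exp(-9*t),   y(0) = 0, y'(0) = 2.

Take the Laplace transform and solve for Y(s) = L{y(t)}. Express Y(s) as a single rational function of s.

Transform both sides with L{·}.
With L{y''} = s^2 Y - s·y(0) - y'(0) and L{y'} = sY - y(0), with y(0) = 0, y'(0) = 2: the LHS transforms to (s^2 - 3*s - 8)Y - (2).
The right side is L{exp(-9*t)} = 1/(s + 9).
So (s^2 - 3*s - 8)Y = 1/(s + 9) + (2).
Divide through and combine into a single rational function.

Y(s) = (2*s + 19)/(s^3 + 6*s^2 - 35*s - 72)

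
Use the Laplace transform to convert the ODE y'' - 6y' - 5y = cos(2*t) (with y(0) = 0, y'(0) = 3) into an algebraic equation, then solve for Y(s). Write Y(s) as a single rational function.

Y(s) = (3*s^2 + s + 12)/(s^4 - 6*s^3 - s^2 - 24*s - 20)

Apply the Laplace transform to the equation.
Using L{y''} = s^2 Y - s·y(0) - y'(0) and L{y'} = sY - y(0), with y(0) = 0, y'(0) = 3, the left side becomes (s^2 - 6*s - 5)Y - (3).
The right side is L{cos(2*t)} = s/(s^2 + 4).
So (s^2 - 6*s - 5)Y = s/(s^2 + 4) + (3).
Isolate Y and clear denominators.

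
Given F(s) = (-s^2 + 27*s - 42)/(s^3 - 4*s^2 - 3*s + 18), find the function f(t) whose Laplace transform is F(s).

f(t) = 6*t*exp(3*t) + 3*exp(3*t) - 4*exp(-2*t)

Factor the denominator: s^3 - 4*s^2 - 3*s + 18 = (s - 3)^2*(s + 2).
Partial fraction decomposition gives [3/(s - 3)] + [6/(s - 3)^2] + [-4/(s + 2)].
Invert each term: 3/(s - 3) ↔ 3e^(3t); 6/(s - 3)^2 ↔ 6t·e^(3t); -4/(s + 2) ↔ -4e^(-2t).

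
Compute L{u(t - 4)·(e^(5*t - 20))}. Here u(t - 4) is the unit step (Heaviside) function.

By the second shifting theorem, L{u(t - c)·g(t - c)} = e^(-cs)·G(s) with c = 4 and G(s) = L{g(t)}.
L{e^(5t)} = 1/(s - 5).

exp(-4*s)/(s - 5)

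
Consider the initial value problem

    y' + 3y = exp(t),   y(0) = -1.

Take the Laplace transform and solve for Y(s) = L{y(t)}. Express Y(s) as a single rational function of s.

Laplace-transform each side.
With L{y'} = sY - y(0) = sY - (-1): the LHS transforms to (s + 3)Y - (-1).
The right side is L{exp(t)} = 1/(s - 1).
So (s + 3)Y = 1/(s - 1) + (-1).
Solve for Y(s) and write it as one ratio of polynomials.

Y(s) = (-s + 2)/(s^2 + 2*s - 3)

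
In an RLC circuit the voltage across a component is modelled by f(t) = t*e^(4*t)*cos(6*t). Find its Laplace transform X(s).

L{cos(6t)} = s/(s^2 + 36).
Multiplying by e^(4t) shifts s → s - 4, so L{e^(4*t)*cos(6*t)} = (s - 4)/((s - 4)^2 + 36).
Then apply L{t·g(t)} = -d/ds[G(s)] with G(s) = (s - 4)/((s - 4)^2 + 36):
differentiating 1 time and applying the sign gives (s - 10)*(s + 2)/(s^2 - 8*s + 52)^2.

X(s) = (s - 10)*(s + 2)/(s^2 - 8*s + 52)^2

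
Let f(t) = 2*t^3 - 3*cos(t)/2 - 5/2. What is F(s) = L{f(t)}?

By linearity of the Laplace transform, transform each term separately.
(-3/2)·[L{cos(t)} = s/(s^2 + 1)]; (2)·[L{t^3} = 3!/s^4 = 6/s^4]; L{-5/2} = (-5/2)/s.

F(s) = -3*s/(2*(s^2 + 1)) - 5/(2*s) + 12/s^4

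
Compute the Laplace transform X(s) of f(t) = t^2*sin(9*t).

X(s) = 54*(s^2 - 27)/(s^2 + 81)^3

L{sin(9t)} = 9/(s^2 + 81).
Then apply L{t^2·g(t)} = (-1)^2 d^2/ds^2[G(s)] with G(s) = 9/(s^2 + 81):
differentiating 2 times and applying the sign gives 54*(s^2 - 27)/(s^2 + 81)^3.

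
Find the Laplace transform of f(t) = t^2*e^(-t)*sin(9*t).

54*(s^2 + 2*s - 26)/(s^2 + 2*s + 82)^3

L{sin(9t)} = 9/(s^2 + 81).
Multiplying by e^(-t) shifts s → s + 1, so L{e^(-t)*sin(9*t)} = 9/((s + 1)^2 + 81).
Then apply L{t^2·g(t)} = (-1)^2 d^2/ds^2[G(s)] with G(s) = 9/((s + 1)^2 + 81):
differentiating 2 times and applying the sign gives 54*(s^2 + 2*s - 26)/(s^2 + 2*s + 82)^3.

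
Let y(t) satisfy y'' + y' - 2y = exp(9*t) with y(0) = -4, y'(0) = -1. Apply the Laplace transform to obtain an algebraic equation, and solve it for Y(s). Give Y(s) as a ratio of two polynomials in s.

Take the Laplace transform of both sides.
Using L{y''} = s^2 Y - s·y(0) - y'(0) and L{y'} = sY - y(0), with y(0) = -4, y'(0) = -1, the left side becomes (s^2 + s - 2)Y - (-4*s - 5).
The right side is L{exp(9*t)} = 1/(s - 9).
So (s^2 + s - 2)Y = 1/(s - 9) + (-4*s - 5).
Isolate Y and clear denominators.

Y(s) = (-4*s^2 + 31*s + 46)/(s^3 - 8*s^2 - 11*s + 18)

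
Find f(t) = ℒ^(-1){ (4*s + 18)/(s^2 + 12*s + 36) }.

Factor the denominator: s^2 + 12*s + 36 = (s + 6)^2.
Partial fraction decomposition gives [4/(s + 6)] + [-6/(s + 6)^2].
Invert each term: 4/(s + 6) ↔ 4e^(-6t); -6/(s + 6)^2 ↔ -6t·e^(-6t).

f(t) = -6*t*exp(-6*t) + 4*exp(-6*t)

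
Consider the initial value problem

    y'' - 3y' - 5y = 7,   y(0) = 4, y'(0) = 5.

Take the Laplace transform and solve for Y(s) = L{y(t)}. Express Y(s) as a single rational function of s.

Apply the Laplace transform to the equation.
The derivative rules (L{y''} = s^2 Y - s·y(0) - y'(0) and L{y'} = sY - y(0), with y(0) = 4, y'(0) = 5) turn the left side into (s^2 - 3*s - 5)Y - (4*s - 7).
The right side is L{7} = 7/s.
So (s^2 - 3*s - 5)Y = 7/s + (4*s - 7).
Divide through and combine into a single rational function.

Y(s) = (4*s^2 - 7*s + 7)/(s^3 - 3*s^2 - 5*s)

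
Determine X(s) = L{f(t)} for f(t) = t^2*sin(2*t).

L{sin(2t)} = 2/(s^2 + 4).
Then apply L{t^2·g(t)} = (-1)^2 d^2/ds^2[G(s)] with G(s) = 2/(s^2 + 4):
differentiating 2 times and applying the sign gives 4*(3*s^2 - 4)/(s^2 + 4)^3.

X(s) = 4*(3*s^2 - 4)/(s^2 + 4)^3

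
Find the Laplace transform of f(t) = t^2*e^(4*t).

L{e^(4t)} = 1/(s - 4).
Then apply L{t^2·g(t)} = (-1)^2 d^2/ds^2[G(s)] with G(s) = 1/(s - 4):
differentiating 2 times and applying the sign gives 2/(s - 4)^3.

2/(s - 4)^3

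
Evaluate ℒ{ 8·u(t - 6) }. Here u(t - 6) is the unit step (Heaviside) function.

By the second shifting theorem, L{u(t - c)·g(t - c)} = e^(-cs)·G(s) with c = 6 and G(s) = L{g(t)}.
L{8} = 8/s.

8*exp(-6*s)/s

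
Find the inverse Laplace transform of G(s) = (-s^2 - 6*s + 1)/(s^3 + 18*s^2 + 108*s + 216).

t^2*exp(-6*t)/2 + 6*t*exp(-6*t) - exp(-6*t)

Factor the denominator: s^3 + 18*s^2 + 108*s + 216 = (s + 6)^3.
Partial fraction decomposition gives [-1/(s + 6)] + [6/(s + 6)^2] + [(s + 6)^(-3)].
Invert each term: -1/(s + 6) ↔ -e^(-6t); 6/(s + 6)^2 ↔ 6t·e^(-6t); 1/(s + 6)^3 ↔ (1/2)t^2·e^(-6t).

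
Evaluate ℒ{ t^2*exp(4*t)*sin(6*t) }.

L{sin(6t)} = 6/(s^2 + 36).
Multiplying by e^(4t) shifts s → s - 4, so L{exp(4*t)*sin(6*t)} = 6/((s - 4)^2 + 36).
Then apply L{t^2·g(t)} = (-1)^2 d^2/ds^2[G(s)] with G(s) = 6/((s - 4)^2 + 36):
differentiating 2 times and applying the sign gives 36*(s^2 - 8*s + 4)/(s^2 - 8*s + 52)^3.

36*(s^2 - 8*s + 4)/(s^2 - 8*s + 52)^3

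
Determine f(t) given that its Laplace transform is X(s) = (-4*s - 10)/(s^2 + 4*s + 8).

f(t) = -exp(-2*t)*sin(2*t) - 4*exp(-2*t)*cos(2*t)

Complete the square in the denominator: s^2 + 4*s + 8 = (s + 2)^2 + 2^2.
Split the numerator to match: -4*s - 10 = -4·(s + 2) - 1·2.
Invert each term: -4·(s + 2)/((s + 2)^2 + 4) ↔ -4e^(-2t)cos(2t); -1·2/((s + 2)^2 + 4) ↔ -e^(-2t)sin(2t).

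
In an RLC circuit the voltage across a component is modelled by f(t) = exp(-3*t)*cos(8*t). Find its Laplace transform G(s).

G(s) = (s + 3)/((s + 3)^2 + 64)

L{cos(8t)} = s/(s^2 + 64).
By the first shifting theorem, multiplying by e^(-3t) replaces s with s + 3.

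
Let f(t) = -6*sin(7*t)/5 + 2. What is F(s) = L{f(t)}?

Apply the Laplace transform termwise.
L{2} = 2/s; (-6/5)·[L{sin(7t)} = 7/(s^2 + 49)].

F(s) = -42/(5*(s^2 + 49)) + 2/s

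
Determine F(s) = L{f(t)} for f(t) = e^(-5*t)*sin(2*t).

F(s) = 2/((s + 5)^2 + 4)

L{sin(2t)} = 2/(s^2 + 4).
By the first shifting theorem, multiplying by e^(-5t) replaces s with s + 5.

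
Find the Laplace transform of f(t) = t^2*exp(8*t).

2/(s - 8)^3

L{e^(8t)} = 1/(s - 8).
Then apply L{t^2·g(t)} = (-1)^2 d^2/ds^2[G(s)] with G(s) = 1/(s - 8):
differentiating 2 times and applying the sign gives 2/(s - 8)^3.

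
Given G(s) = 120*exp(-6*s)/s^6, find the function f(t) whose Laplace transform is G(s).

The factor e^(-6s) signals a time shift by c = 6 (second shifting theorem).
L{t^5} = 5!/s^6 = 120/s^6, so L^-1{120/s^6} = t^5.
Hence the inverse is u(t - 6) times that function evaluated at t - 6.

f(t) = Heaviside(t - 6)*((t - 6)^5)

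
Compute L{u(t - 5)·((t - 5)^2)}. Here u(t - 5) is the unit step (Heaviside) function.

2*exp(-5*s)/s^3

By the second shifting theorem, L{u(t - c)·g(t - c)} = e^(-cs)·G(s) with c = 5 and G(s) = L{g(t)}.
L{t^2} = 2!/s^3 = 2/s^3.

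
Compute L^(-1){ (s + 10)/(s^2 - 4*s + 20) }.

Complete the square in the denominator: s^2 - 4*s + 20 = (s - 2)^2 + 4^2.
Split the numerator to match: s + 10 = 1·(s - 2) + 3·4.
Invert each term: 1·(s - 2)/((s - 2)^2 + 16) ↔ e^(2t)cos(4t); 3·4/((s - 2)^2 + 16) ↔ 3e^(2t)sin(4t).

3*exp(2*t)*sin(4*t) + exp(2*t)*cos(4*t)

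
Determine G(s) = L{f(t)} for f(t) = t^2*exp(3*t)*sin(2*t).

L{sin(2t)} = 2/(s^2 + 4).
Multiplying by e^(3t) shifts s → s - 3, so L{exp(3*t)*sin(2*t)} = 2/((s - 3)^2 + 4).
Then apply L{t^2·g(t)} = (-1)^2 d^2/ds^2[H(s)] with H(s) = 2/((s - 3)^2 + 4):
differentiating 2 times and applying the sign gives 4*(3*s^2 - 18*s + 23)/(s^2 - 6*s + 13)^3.

G(s) = 4*(3*s^2 - 18*s + 23)/(s^2 - 6*s + 13)^3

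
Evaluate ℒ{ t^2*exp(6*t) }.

2/(s - 6)^3

L{e^(6t)} = 1/(s - 6).
Then apply L{t^2·g(t)} = (-1)^2 d^2/ds^2[G(s)] with G(s) = 1/(s - 6):
differentiating 2 times and applying the sign gives 2/(s - 6)^3.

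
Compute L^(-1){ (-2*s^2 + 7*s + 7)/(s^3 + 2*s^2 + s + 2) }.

Factor the denominator: s^3 + 2*s^2 + s + 2 = (s + 2)*(s^2 + 1).
Partial fraction decomposition gives [-3/(s + 2)] + [s/(s^2 + 1)] + [5/(s^2 + 1)].
Invert each term: -3/(s + 2) ↔ -3e^(-2t); 1·s/(s^2 + 1) ↔ cos(t); 5·1/(s^2 + 1) ↔ 5sin(t).

5*sin(t) + cos(t) - 3*exp(-2*t)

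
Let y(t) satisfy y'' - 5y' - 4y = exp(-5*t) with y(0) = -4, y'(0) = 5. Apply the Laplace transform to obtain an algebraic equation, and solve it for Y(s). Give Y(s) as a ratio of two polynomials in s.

Y(s) = (-4*s^2 + 5*s + 126)/(s^3 - 29*s - 20)

Apply the Laplace transform to the equation.
With L{y''} = s^2 Y - s·y(0) - y'(0) and L{y'} = sY - y(0), with y(0) = -4, y'(0) = 5: the LHS transforms to (s^2 - 5*s - 4)Y - (-4*s + 25).
The right side is L{exp(-5*t)} = 1/(s + 5).
So (s^2 - 5*s - 4)Y = 1/(s + 5) + (-4*s + 25).
Divide through and combine into a single rational function.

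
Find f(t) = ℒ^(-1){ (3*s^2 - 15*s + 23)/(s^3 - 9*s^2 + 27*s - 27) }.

Factor the denominator: s^3 - 9*s^2 + 27*s - 27 = (s - 3)^3.
Partial fraction decomposition gives [3/(s - 3)] + [3/(s - 3)^2] + [5/(s - 3)^3].
Invert each term: 3/(s - 3) ↔ 3e^(3t); 3/(s - 3)^2 ↔ 3t·e^(3t); 5/(s - 3)^3 ↔ (5/2)t^2·e^(3t).

f(t) = 5*t^2*exp(3*t)/2 + 3*t*exp(3*t) + 3*exp(3*t)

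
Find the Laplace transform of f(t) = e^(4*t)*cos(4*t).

L{cos(4t)} = s/(s^2 + 16).
By the first shifting theorem, multiplying by e^(4t) replaces s with s - 4.

(s - 4)/((s - 4)^2 + 16)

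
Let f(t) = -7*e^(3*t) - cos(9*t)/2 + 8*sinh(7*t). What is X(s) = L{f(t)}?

By linearity of the Laplace transform, transform each term separately.
(8)·[L{sinh(7t)} = 7/(s^2 - 49)]; (-7)·[L{e^(3t)} = 1/(s - 3)]; (-1/2)·[L{cos(9t)} = s/(s^2 + 81)].

X(s) = -s/(2*(s^2 + 81)) + 56/(s^2 - 49) - 7/(s - 3)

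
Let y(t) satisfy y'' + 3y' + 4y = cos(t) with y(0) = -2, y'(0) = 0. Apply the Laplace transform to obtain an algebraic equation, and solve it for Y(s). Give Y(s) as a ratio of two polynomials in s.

Transform both sides with L{·}.
The derivative rules (L{y''} = s^2 Y - s·y(0) - y'(0) and L{y'} = sY - y(0), with y(0) = -2, y'(0) = 0) turn the left side into (s^2 + 3*s + 4)Y - (-2*s - 6).
The right side is L{cos(t)} = s/(s^2 + 1).
So (s^2 + 3*s + 4)Y = s/(s^2 + 1) + (-2*s - 6).
Isolate Y and clear denominators.

Y(s) = (-2*s^3 - 6*s^2 - s - 6)/(s^4 + 3*s^3 + 5*s^2 + 3*s + 4)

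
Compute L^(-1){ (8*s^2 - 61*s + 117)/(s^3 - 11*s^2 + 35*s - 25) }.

Factor the denominator: s^3 - 11*s^2 + 35*s - 25 = (s - 5)^2*(s - 1).
Partial fraction decomposition gives [4/(s - 5)] + [3/(s - 5)^2] + [4/(s - 1)].
Invert each term: 4/(s - 5) ↔ 4e^(5t); 3/(s - 5)^2 ↔ 3t·e^(5t); 4/(s - 1) ↔ 4e^(t).

3*t*exp(5*t) + 4*exp(5*t) + 4*exp(t)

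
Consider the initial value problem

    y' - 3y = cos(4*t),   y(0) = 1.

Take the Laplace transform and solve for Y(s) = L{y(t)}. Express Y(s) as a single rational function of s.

Take the Laplace transform of both sides.
With L{y'} = sY - y(0) = sY - 1: the LHS transforms to (s - 3)Y - (1).
The right side is L{cos(4*t)} = s/(s^2 + 16).
So (s - 3)Y = s/(s^2 + 16) + (1).
Divide through and combine into a single rational function.

Y(s) = (s^2 + s + 16)/(s^3 - 3*s^2 + 16*s - 48)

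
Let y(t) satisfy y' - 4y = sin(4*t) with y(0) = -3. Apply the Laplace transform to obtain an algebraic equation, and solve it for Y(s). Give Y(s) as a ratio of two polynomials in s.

Y(s) = (-3*s^2 - 44)/(s^3 - 4*s^2 + 16*s - 64)

Apply the Laplace transform to the equation.
With L{y'} = sY - y(0) = sY - (-3): the LHS transforms to (s - 4)Y - (-3).
The right side is L{sin(4*t)} = 4/(s^2 + 16).
So (s - 4)Y = 4/(s^2 + 16) + (-3).
Solve for Y(s) and write it as one ratio of polynomials.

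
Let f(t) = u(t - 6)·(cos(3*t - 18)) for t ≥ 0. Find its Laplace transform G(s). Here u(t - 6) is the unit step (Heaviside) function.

By the second shifting theorem, L{u(t - c)·g(t - c)} = e^(-cs)·H(s) with c = 6 and H(s) = L{g(t)}.
L{cos(3t)} = s/(s^2 + 9).

G(s) = s*exp(-6*s)/(s^2 + 9)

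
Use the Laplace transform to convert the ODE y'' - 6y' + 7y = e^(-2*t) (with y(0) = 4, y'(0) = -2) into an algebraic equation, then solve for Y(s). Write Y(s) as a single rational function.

Y(s) = (4*s^2 - 18*s - 51)/(s^3 - 4*s^2 - 5*s + 14)

Apply the Laplace transform to the equation.
Using L{y''} = s^2 Y - s·y(0) - y'(0) and L{y'} = sY - y(0), with y(0) = 4, y'(0) = -2, the left side becomes (s^2 - 6*s + 7)Y - (4*s - 26).
The right side is L{e^(-2*t)} = 1/(s + 2).
So (s^2 - 6*s + 7)Y = 1/(s + 2) + (4*s - 26).
Isolate Y and clear denominators.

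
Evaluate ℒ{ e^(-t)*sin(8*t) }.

L{sin(8t)} = 8/(s^2 + 64).
By the first shifting theorem, multiplying by e^(-t) replaces s with s + 1.

8/((s + 1)^2 + 64)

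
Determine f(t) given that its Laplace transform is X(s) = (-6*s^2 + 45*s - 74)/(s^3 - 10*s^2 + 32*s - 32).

f(t) = 5*t*exp(4*t) - 4*exp(4*t) - 2*exp(2*t)

Factor the denominator: s^3 - 10*s^2 + 32*s - 32 = (s - 4)^2*(s - 2).
Partial fraction decomposition gives [-4/(s - 4)] + [5/(s - 4)^2] + [-2/(s - 2)].
Invert each term: -4/(s - 4) ↔ -4e^(4t); 5/(s - 4)^2 ↔ 5t·e^(4t); -2/(s - 2) ↔ -2e^(2t).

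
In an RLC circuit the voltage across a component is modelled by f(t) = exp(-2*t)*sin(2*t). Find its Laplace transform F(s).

L{sin(2t)} = 2/(s^2 + 4).
By the first shifting theorem, multiplying by e^(-2t) replaces s with s + 2.

F(s) = 2/((s + 2)^2 + 4)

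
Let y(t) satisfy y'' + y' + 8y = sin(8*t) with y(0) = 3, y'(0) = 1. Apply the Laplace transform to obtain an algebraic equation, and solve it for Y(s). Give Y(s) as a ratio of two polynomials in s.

Laplace-transform each side.
Using L{y''} = s^2 Y - s·y(0) - y'(0) and L{y'} = sY - y(0), with y(0) = 3, y'(0) = 1, the left side becomes (s^2 + s + 8)Y - (3*s + 4).
The right side is L{sin(8*t)} = 8/(s^2 + 64).
So (s^2 + s + 8)Y = 8/(s^2 + 64) + (3*s + 4).
Solve for Y(s) and write it as one ratio of polynomials.

Y(s) = (3*s^3 + 4*s^2 + 192*s + 264)/(s^4 + s^3 + 72*s^2 + 64*s + 512)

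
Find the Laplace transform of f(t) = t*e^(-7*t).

(s + 7)^(-2)

L{e^(-7t)} = 1/(s + 7).
Then apply L{t·g(t)} = -d/ds[G(s)] with G(s) = 1/(s + 7):
differentiating 1 time and applying the sign gives (s + 7)^(-2).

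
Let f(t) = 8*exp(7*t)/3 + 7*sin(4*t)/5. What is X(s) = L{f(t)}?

The transform is linear, so treat each term independently.
(8/3)·[L{e^(7t)} = 1/(s - 7)]; (7/5)·[L{sin(4t)} = 4/(s^2 + 16)].

X(s) = 28/(5*(s^2 + 16)) + 8/(3*(s - 7))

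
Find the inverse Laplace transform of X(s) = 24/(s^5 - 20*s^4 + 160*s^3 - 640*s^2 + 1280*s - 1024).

t^4*exp(4*t)

Rewrite the denominator: s^5 - 20*s^4 + 160*s^3 - 640*s^2 + 1280*s - 1024 = (s - 4)^5.
The form in (s - 4) signals a first-shifting-theorem factor e^(4t).
Since L{t^4} = 4!/s^5 = 24/s^5, the inverse is t^4*e^(4*t).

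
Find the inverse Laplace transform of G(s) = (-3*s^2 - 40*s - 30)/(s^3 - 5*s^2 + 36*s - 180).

Factor the denominator: s^3 - 5*s^2 + 36*s - 180 = (s - 5)*(s^2 + 36).
Partial fraction decomposition gives [-5/(s - 5)] + [2*s/(s^2 + 36)] + [-30/(s^2 + 36)].
Invert each term: -5/(s - 5) ↔ -5e^(5t); 2·s/(s^2 + 36) ↔ 2cos(6t); -5·6/(s^2 + 36) ↔ -5sin(6t).

-5*exp(5*t) - 5*sin(6*t) + 2*cos(6*t)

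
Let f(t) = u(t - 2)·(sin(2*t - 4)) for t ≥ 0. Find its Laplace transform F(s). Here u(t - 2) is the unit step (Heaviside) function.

F(s) = 2*exp(-2*s)/(s^2 + 4)

By the second shifting theorem, L{u(t - c)·g(t - c)} = e^(-cs)·G(s) with c = 2 and G(s) = L{g(t)}.
L{sin(2t)} = 2/(s^2 + 4).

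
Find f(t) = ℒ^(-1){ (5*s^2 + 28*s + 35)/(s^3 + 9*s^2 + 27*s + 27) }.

f(t) = -2*t^2*exp(-3*t) - 2*t*exp(-3*t) + 5*exp(-3*t)

Factor the denominator: s^3 + 9*s^2 + 27*s + 27 = (s + 3)^3.
Partial fraction decomposition gives [5/(s + 3)] + [-2/(s + 3)^2] + [-4/(s + 3)^3].
Invert each term: 5/(s + 3) ↔ 5e^(-3t); -2/(s + 3)^2 ↔ -2t·e^(-3t); -4/(s + 3)^3 ↔ (-2)t^2·e^(-3t).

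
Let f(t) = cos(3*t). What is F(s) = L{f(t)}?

F(s) = s/(s^2 + 9)

L{cos(3t)} = s/(s^2 + 9).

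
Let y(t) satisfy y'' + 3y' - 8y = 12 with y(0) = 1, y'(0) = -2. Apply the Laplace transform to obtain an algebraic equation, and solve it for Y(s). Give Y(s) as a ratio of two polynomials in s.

Apply the Laplace transform to the equation.
Using L{y''} = s^2 Y - s·y(0) - y'(0) and L{y'} = sY - y(0), with y(0) = 1, y'(0) = -2, the left side becomes (s^2 + 3*s - 8)Y - (s + 1).
The right side is L{12} = 12/s.
So (s^2 + 3*s - 8)Y = 12/s + (s + 1).
Divide through and combine into a single rational function.

Y(s) = (s^2 + s + 12)/(s^3 + 3*s^2 - 8*s)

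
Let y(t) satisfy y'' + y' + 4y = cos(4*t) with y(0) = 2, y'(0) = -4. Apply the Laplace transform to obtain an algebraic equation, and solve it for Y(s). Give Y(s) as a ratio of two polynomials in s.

Apply the Laplace transform to the equation.
Using L{y''} = s^2 Y - s·y(0) - y'(0) and L{y'} = sY - y(0), with y(0) = 2, y'(0) = -4, the left side becomes (s^2 + s + 4)Y - (2*s - 2).
The right side is L{cos(4*t)} = s/(s^2 + 16).
So (s^2 + s + 4)Y = s/(s^2 + 16) + (2*s - 2).
Solve for Y(s) and write it as one ratio of polynomials.

Y(s) = (2*s^3 - 2*s^2 + 33*s - 32)/(s^4 + s^3 + 20*s^2 + 16*s + 64)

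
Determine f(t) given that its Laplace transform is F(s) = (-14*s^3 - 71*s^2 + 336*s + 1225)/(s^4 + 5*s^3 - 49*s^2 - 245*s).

Factor the denominator: s^4 + 5*s^3 - 49*s^2 - 245*s = s*(s - 7)*(s + 5)*(s + 7).
Partial fraction decomposition gives [-4/(s - 7)] + [-4/(s + 5)] + [-1/(s + 7)] + [-5/s].
Invert each term: -4/(s - 7) ↔ -4e^(7t); -4/(s + 5) ↔ -4e^(-5t); -1/(s + 7) ↔ -e^(-7t); -5/(s - 0) ↔ -5e^(0t).

f(t) = -4*exp(7*t) - 5 - 4*exp(-5*t) - exp(-7*t)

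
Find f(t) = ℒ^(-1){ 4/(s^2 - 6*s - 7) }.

Rewrite the denominator: s^2 - 6*s - 7 = (s - 3)^2 - 16.
The form in (s - 3) signals a first-shifting-theorem factor e^(3t).
Since L{sinh(4t)} = 4/(s^2 - 16), the inverse is e^(3*t)*sinh(4*t).

f(t) = exp(3*t)*sinh(4*t)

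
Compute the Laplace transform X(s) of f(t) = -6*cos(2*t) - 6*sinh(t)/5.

X(s) = -6*s/(s^2 + 4) - 6/(5*(s^2 - 1))

Apply the Laplace transform termwise.
(-6/5)·[L{sinh(t)} = 1/(s^2 - 1)]; (-6)·[L{cos(2t)} = s/(s^2 + 4)].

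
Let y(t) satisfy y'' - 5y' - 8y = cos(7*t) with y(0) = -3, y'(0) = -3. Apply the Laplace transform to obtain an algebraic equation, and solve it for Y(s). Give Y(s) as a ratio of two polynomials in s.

Transform both sides with L{·}.
The derivative rules (L{y''} = s^2 Y - s·y(0) - y'(0) and L{y'} = sY - y(0), with y(0) = -3, y'(0) = -3) turn the left side into (s^2 - 5*s - 8)Y - (-3*s + 12).
The right side is L{cos(7*t)} = s/(s^2 + 49).
So (s^2 - 5*s - 8)Y = s/(s^2 + 49) + (-3*s + 12).
Solve for Y(s) and write it as one ratio of polynomials.

Y(s) = (-3*s^3 + 12*s^2 - 146*s + 588)/(s^4 - 5*s^3 + 41*s^2 - 245*s - 392)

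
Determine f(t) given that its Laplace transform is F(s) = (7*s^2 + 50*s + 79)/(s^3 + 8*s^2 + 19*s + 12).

f(t) = 6*exp(-t) + 4*exp(-3*t) - 3*exp(-4*t)

Factor the denominator: s^3 + 8*s^2 + 19*s + 12 = (s + 1)*(s + 3)*(s + 4).
Partial fraction decomposition gives [-3/(s + 4)] + [4/(s + 3)] + [6/(s + 1)].
Invert each term: -3/(s + 4) ↔ -3e^(-4t); 4/(s + 3) ↔ 4e^(-3t); 6/(s + 1) ↔ 6e^(-t).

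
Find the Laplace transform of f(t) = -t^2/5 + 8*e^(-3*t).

By linearity of the Laplace transform, transform each term separately.
(-1/5)·[L{t^2} = 2!/s^3 = 2/s^3]; (8)·[L{e^(-3t)} = 1/(s + 3)].

8/(s + 3) - 2/(5*s^3)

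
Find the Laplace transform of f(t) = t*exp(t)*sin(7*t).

L{sin(7t)} = 7/(s^2 + 49).
Multiplying by e^(t) shifts s → s - 1, so L{exp(t)*sin(7*t)} = 7/((s - 1)^2 + 49).
Then apply L{t·g(t)} = -d/ds[G(s)] with G(s) = 7/((s - 1)^2 + 49):
differentiating 1 time and applying the sign gives 14*(s - 1)/(s^2 - 2*s + 50)^2.

14*(s - 1)/(s^2 - 2*s + 50)^2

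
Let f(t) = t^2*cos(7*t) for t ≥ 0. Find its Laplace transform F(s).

L{cos(7t)} = s/(s^2 + 49).
Then apply L{t^2·g(t)} = (-1)^2 d^2/ds^2[G(s)] with G(s) = s/(s^2 + 49):
differentiating 2 times and applying the sign gives 2*s*(s^2 - 147)/(s^2 + 49)^3.

F(s) = 2*s*(s^2 - 147)/(s^2 + 49)^3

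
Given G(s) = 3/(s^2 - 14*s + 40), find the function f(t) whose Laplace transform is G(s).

f(t) = exp(7*t)*sinh(3*t)

Rewrite the denominator: s^2 - 14*s + 40 = (s - 7)^2 - 9.
The form in (s - 7) signals a first-shifting-theorem factor e^(7t).
Since L{sinh(3t)} = 3/(s^2 - 9), the inverse is e^(7*t)*sinh(3*t).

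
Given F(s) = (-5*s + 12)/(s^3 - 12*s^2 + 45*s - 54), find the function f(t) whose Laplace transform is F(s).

f(t) = t*exp(3*t) - 2*exp(6*t) + 2*exp(3*t)

Factor the denominator: s^3 - 12*s^2 + 45*s - 54 = (s - 6)*(s - 3)^2.
Partial fraction decomposition gives [2/(s - 3)] + [(s - 3)^(-2)] + [-2/(s - 6)].
Invert each term: 2/(s - 3) ↔ 2e^(3t); 1/(s - 3)^2 ↔ t·e^(3t); -2/(s - 6) ↔ -2e^(6t).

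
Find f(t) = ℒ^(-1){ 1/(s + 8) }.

Since L{e^(-8t)} = 1/(s + 8), the inverse is e^(-8*t).

f(t) = exp(-8*t)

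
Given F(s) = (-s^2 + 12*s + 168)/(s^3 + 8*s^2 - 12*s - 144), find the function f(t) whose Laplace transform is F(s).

f(t) = -6*t*exp(-6*t) + 2*exp(4*t) - 3*exp(-6*t)

Factor the denominator: s^3 + 8*s^2 - 12*s - 144 = (s - 4)*(s + 6)^2.
Partial fraction decomposition gives [-3/(s + 6)] + [-6/(s + 6)^2] + [2/(s - 4)].
Invert each term: -3/(s + 6) ↔ -3e^(-6t); -6/(s + 6)^2 ↔ -6t·e^(-6t); 2/(s - 4) ↔ 2e^(4t).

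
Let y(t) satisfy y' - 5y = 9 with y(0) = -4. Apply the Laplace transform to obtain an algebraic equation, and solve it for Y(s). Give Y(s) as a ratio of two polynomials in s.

Y(s) = (-4*s + 9)/(s^2 - 5*s)

Transform both sides with L{·}.
The derivative rules (L{y'} = sY - y(0) = sY - (-4)) turn the left side into (s - 5)Y - (-4).
The right side is L{9} = 9/s.
So (s - 5)Y = 9/s + (-4).
Solve for Y(s) and write it as one ratio of polynomials.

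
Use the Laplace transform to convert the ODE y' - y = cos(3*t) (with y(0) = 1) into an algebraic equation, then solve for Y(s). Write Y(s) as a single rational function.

Y(s) = (s^2 + s + 9)/(s^3 - s^2 + 9*s - 9)

Take the Laplace transform of both sides.
With L{y'} = sY - y(0) = sY - 1: the LHS transforms to (s - 1)Y - (1).
The right side is L{cos(3*t)} = s/(s^2 + 9).
So (s - 1)Y = s/(s^2 + 9) + (1).
Isolate Y and clear denominators.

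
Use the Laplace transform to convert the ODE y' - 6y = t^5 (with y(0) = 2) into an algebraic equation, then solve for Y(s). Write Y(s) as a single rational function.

Take the Laplace transform of both sides.
The derivative rules (L{y'} = sY - y(0) = sY - 2) turn the left side into (s - 6)Y - (2).
The right side is L{t^5} = 120/s^6.
So (s - 6)Y = 120/s^6 + (2).
Solve for Y(s) and write it as one ratio of polynomials.

Y(s) = (2*s^6 + 120)/(s^7 - 6*s^6)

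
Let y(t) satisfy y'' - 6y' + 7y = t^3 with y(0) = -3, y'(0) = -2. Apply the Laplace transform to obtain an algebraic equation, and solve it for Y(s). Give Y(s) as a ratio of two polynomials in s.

Y(s) = (-3*s^5 + 16*s^4 + 6)/(s^6 - 6*s^5 + 7*s^4)

Apply the Laplace transform to the equation.
Using L{y''} = s^2 Y - s·y(0) - y'(0) and L{y'} = sY - y(0), with y(0) = -3, y'(0) = -2, the left side becomes (s^2 - 6*s + 7)Y - (-3*s + 16).
The right side is L{t^3} = 6/s^4.
So (s^2 - 6*s + 7)Y = 6/s^4 + (-3*s + 16).
Solve for Y(s) and write it as one ratio of polynomials.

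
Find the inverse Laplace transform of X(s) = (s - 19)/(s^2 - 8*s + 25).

-5*exp(4*t)*sin(3*t) + exp(4*t)*cos(3*t)

Complete the square in the denominator: s^2 - 8*s + 25 = (s - 4)^2 + 3^2.
Split the numerator to match: s - 19 = 1·(s - 4) - 5·3.
Invert each term: 1·(s - 4)/((s - 4)^2 + 9) ↔ e^(4t)cos(3t); -5·3/((s - 4)^2 + 9) ↔ -5e^(4t)sin(3t).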